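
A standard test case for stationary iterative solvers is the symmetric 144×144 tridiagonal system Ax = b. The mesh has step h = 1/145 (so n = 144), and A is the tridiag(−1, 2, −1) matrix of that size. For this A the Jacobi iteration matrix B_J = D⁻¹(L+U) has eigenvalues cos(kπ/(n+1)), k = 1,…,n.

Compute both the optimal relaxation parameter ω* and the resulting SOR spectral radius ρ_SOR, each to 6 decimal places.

ρ_J = max_k |cos(kπ/145)| = cos(π/145) = 0.999765
root = sin(π/145) = 0.0216645  (since 1−cos² = sin²).
ω* = 2/(1 + 0.0216645) = 2/1.0216645 = 1.957590.
[ρ_SOR] ω* − 1 = 0.957590.

ω* = 1.957590, ρ_SOR = 0.957590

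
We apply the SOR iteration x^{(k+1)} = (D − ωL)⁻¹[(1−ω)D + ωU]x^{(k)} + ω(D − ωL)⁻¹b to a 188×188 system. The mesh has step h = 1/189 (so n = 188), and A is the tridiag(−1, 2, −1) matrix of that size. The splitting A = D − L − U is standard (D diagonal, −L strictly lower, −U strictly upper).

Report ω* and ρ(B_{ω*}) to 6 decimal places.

ρ_J = max_k |cos(kπ/189)| = cos(π/189) = 0.999862
√(1−ρ_J²) = |sin(π/189)| = 0.0166214
ω* = 2/(1+0.0166214) = 1.967301
[ρ_SOR] ω* − 1 = 0.967301.

ω* = 1.967301, ρ_SOR = 0.967301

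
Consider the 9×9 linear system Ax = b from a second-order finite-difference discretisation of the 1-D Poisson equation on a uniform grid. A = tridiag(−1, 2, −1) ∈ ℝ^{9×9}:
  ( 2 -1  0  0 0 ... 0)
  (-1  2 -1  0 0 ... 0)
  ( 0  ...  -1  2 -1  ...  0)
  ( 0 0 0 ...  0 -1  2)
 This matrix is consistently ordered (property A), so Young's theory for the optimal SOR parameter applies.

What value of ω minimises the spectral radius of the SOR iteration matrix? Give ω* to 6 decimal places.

B_J for the 9×9 system has eigenvalues cos(kπ/10); ρ_J = cos(π/10) = 0.951057.
root = sin(π/10) = 0.3090170  (since 1−cos² = sin²).
So ω* = 2/1.3090170 = 1.527864 (Young).
ρ_SOR = ω* − 1 = 1.527864 − 1 = 0.527864.

ω* = 1.527864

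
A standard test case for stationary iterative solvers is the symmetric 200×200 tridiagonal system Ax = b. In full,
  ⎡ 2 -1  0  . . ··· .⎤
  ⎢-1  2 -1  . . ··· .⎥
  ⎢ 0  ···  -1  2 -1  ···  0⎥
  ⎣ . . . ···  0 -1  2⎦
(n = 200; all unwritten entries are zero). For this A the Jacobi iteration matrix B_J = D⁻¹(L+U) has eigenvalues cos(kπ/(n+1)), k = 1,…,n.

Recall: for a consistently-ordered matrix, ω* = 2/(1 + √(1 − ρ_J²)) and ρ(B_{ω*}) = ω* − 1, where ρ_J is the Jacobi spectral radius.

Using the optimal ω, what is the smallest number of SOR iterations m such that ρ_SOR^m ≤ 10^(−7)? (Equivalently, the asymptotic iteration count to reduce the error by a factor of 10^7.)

m = 516

[ρ_J] n=200: ρ(B_J) = cos(π/(n+1)) = cos(π/201) = 0.9998779.
√(1−ρ_J²) simplifies to sin(π/201) = 0.0156292.
ω* = 2 / (1 + 0.0156292) = 2 / 1.0156292 ≈ 1.9692226.
ρ_SOR = ω* − 1 = 1.9692226 − 1 = 0.9692226.
m ≥ 7·ln10 / (−ln 0.9692226) = 515.598; smallest integer m = 516.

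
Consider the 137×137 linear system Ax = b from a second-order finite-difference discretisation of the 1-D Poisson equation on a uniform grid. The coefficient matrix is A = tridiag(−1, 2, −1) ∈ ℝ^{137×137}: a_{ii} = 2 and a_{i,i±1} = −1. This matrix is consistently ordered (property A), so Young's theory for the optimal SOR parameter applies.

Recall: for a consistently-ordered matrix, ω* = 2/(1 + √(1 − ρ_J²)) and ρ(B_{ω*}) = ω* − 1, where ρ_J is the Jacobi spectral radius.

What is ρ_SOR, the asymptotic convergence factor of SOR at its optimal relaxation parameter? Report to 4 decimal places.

ρ_SOR = 0.9555

n=137: λ(B_J) = 1 − λ(A)/2 = cos(kπ/138); k=1 gives ρ_J = 0.9997.
√(1−ρ_J²) = |sin(π/138)| = 0.02276
ω* = 2/(1+0.02276) = 1.9555
At ω = 1.9555 every |λ(B_ω)| = ω−1, so ρ_SOR = 0.9555.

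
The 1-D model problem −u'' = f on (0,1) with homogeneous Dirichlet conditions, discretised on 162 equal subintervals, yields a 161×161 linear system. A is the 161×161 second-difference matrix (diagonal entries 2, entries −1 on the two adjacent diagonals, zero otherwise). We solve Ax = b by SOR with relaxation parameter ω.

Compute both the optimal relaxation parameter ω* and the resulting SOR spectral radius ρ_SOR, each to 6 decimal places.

ω* = 1.961955, ρ_SOR = 0.961955

ρ_J = max_k |cos(kπ/162)| = cos(π/162) = 0.999812
1 − cos²(π/162) = sin²(π/162) ⇒ √(1−ρ_J²) = sin(π/162) = 0.0193913.
ω* = 2 / (1 + 0.0193913) = 2 / 1.0193913 ≈ 1.961955.
and ρ(B_{ω*}) = 1.961955 − 1 = 0.961955.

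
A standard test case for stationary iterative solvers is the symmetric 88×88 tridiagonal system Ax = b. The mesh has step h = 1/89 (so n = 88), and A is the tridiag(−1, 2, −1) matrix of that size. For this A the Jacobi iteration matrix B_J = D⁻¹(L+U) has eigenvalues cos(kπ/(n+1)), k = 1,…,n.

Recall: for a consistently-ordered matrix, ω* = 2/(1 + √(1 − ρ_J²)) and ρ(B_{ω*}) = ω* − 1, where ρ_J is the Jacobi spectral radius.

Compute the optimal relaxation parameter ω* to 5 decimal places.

n=88: λ(B_J) = 1 − λ(A)/2 = cos(kπ/89); k=1 gives ρ_J = 0.99938.
root = sin(π/89) = 0.035291  (since 1−cos² = sin²).
ω* = 2 / (1 + 0.035291) = 2 / 1.035291 ≈ 1.93182.
At ω = 1.93182 every |λ(B_ω)| = ω−1, so ρ_SOR = 0.93182.

ω* = 1.93182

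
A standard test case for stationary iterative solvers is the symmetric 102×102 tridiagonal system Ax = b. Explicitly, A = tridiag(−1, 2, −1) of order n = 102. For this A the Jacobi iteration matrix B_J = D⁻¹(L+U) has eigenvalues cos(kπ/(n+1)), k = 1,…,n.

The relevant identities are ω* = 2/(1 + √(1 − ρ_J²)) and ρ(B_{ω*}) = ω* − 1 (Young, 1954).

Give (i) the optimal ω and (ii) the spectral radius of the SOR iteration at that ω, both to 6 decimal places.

ω* = 1.940813, ρ_SOR = 0.940813

spectrum of D⁻¹(L+U) = {cos(kπ/103) : 1≤k≤102}; ρ_J = cos(π/103) = 0.999535.
root = sin(π/103) = 0.0304962  (since 1−cos² = sin²).
ω* = 2/(1+0.0304962) = 1.940813
and ρ(B_{ω*}) = 1.940813 − 1 = 0.940813.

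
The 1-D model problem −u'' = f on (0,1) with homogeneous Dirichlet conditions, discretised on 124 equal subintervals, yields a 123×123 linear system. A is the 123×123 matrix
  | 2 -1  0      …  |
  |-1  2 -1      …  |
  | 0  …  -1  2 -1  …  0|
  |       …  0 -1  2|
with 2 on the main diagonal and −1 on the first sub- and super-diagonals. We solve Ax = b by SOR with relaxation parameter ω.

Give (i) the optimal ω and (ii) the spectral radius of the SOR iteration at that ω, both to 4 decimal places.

ω* = 1.9506, ρ_SOR = 0.9506

n=123: λ(B_J) = 1 − λ(A)/2 = cos(kπ/124); k=1 gives ρ_J = 0.9997.
root = sin(π/124) = 0.02533  (since 1−cos² = sin²).
Then 2/(1+√(1−ρ_J²)) = 2/(1+0.02533); ω* = 2/1.02533 = 1.9506.
and ρ(B_{ω*}) = 1.9506 − 1 = 0.9506.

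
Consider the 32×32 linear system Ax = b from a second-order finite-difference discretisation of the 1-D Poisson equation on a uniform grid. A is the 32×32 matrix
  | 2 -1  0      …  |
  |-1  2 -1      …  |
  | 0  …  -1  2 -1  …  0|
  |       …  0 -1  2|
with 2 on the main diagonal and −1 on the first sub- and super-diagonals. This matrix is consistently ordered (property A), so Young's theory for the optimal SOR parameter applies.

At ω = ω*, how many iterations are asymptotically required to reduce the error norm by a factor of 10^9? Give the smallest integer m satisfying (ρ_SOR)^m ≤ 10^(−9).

m = 109

B_J for the 32×32 system has eigenvalues cos(kπ/33); ρ_J = cos(π/33) = 0.9954719.
root = sin(π/33) = 0.0950560  (since 1−cos² = sin²).
ω* = 2/(1+0.0950560) = 1.8263906
ρ(B_{ω*}) = ω*−1 = 0.8263906
Need (0.8263906)^m ≤ 10^(−9): m ≥ 9·ln10/|ln 0.8263906| = 20.7233/0.190688 = 108.676 ⇒ m = 109.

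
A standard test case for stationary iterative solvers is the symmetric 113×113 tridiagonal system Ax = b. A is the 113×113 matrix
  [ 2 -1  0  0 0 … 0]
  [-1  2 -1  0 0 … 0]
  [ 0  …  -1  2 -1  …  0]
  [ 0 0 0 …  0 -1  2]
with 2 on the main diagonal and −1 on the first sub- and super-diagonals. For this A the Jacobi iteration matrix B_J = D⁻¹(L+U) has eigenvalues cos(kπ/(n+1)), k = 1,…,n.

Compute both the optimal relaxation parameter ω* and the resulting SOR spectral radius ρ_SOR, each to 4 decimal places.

B_J for the 113×113 system has eigenvalues cos(kπ/114); ρ_J = cos(π/114) = 0.9996.
√(1−ρ_J²) = |sin(π/114)| = 0.02755
ω* = 2/(1+0.02755) = 1.9464
and ρ(B_{ω*}) = 1.9464 − 1 = 0.9464.

ω* = 1.9464, ρ_SOR = 0.9464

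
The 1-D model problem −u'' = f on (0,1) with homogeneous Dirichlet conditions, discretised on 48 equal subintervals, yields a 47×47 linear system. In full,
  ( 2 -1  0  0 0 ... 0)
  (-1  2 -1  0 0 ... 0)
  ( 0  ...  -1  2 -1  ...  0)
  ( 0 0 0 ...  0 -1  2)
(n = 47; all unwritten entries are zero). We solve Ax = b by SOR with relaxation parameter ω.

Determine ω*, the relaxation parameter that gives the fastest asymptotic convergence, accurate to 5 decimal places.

B_J for the 47×47 system has eigenvalues cos(kπ/48); ρ_J = cos(π/48) = 0.99786.
1 − cos²(π/48) = sin²(π/48) ⇒ √(1−ρ_J²) = sin(π/48) = 0.065403.
ω* = 2 / (1 + 0.065403) = 2 / 1.065403 ≈ 1.87722.
ρ_SOR = ω* − 1 ≈ 0.87722.

ω* = 1.87722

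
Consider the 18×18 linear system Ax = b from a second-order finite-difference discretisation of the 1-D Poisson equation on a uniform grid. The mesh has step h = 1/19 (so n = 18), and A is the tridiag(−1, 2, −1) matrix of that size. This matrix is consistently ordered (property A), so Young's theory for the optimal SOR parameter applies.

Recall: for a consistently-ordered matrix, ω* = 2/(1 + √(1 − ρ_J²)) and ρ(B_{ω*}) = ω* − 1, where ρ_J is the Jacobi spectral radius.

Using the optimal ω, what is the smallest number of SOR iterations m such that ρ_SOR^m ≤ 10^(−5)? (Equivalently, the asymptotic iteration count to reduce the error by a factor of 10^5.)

spectrum of D⁻¹(L+U) = {cos(kπ/19) : 1≤k≤18}; ρ_J = cos(π/19) = 0.9863613.
√(1 − cos²(π/19)) = sin(π/19) ≈ 0.1645946.
Young: ω* = 2/(1+√(1−ρ_J²)) = 2/(1+0.1645946) = 2/1.1645946 = 1.7173358.
ρ(B_{ω*}) = ω*−1 = 0.7173358
Need (0.7173358)^m ≤ 10^(−5): m ≥ 5·ln10/|ln 0.7173358| = 11.5129/0.332211 = 34.655 ⇒ m = 35.

m = 35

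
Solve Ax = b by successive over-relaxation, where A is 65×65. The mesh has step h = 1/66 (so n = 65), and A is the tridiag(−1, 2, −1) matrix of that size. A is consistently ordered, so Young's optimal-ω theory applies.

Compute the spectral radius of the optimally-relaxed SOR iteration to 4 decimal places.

ρ_SOR = 0.9092

[ρ_J] n=65: ρ(B_J) = cos(π/(n+1)) = cos(π/66) = 0.9989.
√(1−ρ_J²) simplifies to sin(π/66) = 0.04758.
[ω*] 2 ÷ (1 + 0.04758) = 2 ÷ 1.04758 = 1.9092.
[ρ_SOR] ω* − 1 = 0.9092.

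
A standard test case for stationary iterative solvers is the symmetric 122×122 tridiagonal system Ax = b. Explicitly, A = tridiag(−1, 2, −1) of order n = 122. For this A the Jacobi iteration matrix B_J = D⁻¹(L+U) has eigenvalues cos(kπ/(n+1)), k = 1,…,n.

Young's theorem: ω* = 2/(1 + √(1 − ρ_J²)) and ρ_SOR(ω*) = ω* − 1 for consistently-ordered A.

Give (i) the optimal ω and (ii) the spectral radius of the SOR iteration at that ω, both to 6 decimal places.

½·tridiag(1,0,1) at n=122: λ_k = cos(kπ/123); max |λ| at k=1 ⇒ ρ_J = cos(π/123) ≈ 0.999674.
√(1−ρ_J²) = |sin(π/123)| = 0.0255386
Young: ω* = 2/(1+√(1−ρ_J²)) = 2/(1+0.0255386) = 2/1.0255386 = 1.950195.
and ρ(B_{ω*}) = 1.950195 − 1 = 0.950195.

ω* = 1.950195, ρ_SOR = 0.950195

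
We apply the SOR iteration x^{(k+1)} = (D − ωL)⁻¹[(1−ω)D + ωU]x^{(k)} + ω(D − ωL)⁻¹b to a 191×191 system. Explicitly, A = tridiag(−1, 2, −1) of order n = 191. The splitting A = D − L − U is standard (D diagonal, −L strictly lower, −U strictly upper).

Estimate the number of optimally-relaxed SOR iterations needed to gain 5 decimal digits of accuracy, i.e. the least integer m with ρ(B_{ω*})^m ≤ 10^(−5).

n=191: λ(B_J) = 1 − λ(A)/2 = cos(kπ/192); k=1 gives ρ_J = 0.9998661.
1 − cos²(π/192) = sin²(π/192) ⇒ √(1−ρ_J²) = sin(π/192) = 0.0163617.
ω* = 2 / (1 + 0.0163617) = 2 / 1.0163617 ≈ 1.9678034.
Hence ρ(B_{ω*}) = 1.9678034 − 1 = 0.9678034.
5·ln10 = 11.5129; −ln(0.9678034) = 0.0327263; m = ⌈11.5129/0.0327263⌉ = ⌈351.794⌉ = 352.

m = 352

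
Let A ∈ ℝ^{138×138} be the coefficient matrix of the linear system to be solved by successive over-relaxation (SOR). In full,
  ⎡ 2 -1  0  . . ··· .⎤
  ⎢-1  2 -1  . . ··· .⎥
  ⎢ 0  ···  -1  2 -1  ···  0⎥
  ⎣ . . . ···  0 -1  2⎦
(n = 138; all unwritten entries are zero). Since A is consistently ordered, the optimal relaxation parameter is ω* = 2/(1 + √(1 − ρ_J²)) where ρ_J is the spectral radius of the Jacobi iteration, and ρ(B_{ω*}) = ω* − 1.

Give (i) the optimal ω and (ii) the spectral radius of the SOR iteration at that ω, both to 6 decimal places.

B_J for the 138×138 system has eigenvalues cos(kπ/139); ρ_J = cos(π/139) = 0.999745.
√(1−ρ_J²) simplifies to sin(π/139) = 0.0225995.
ω* = 2/(1+0.0225995) = 1.955800
and ρ(B_{ω*}) = 1.955800 − 1 = 0.955800.

ω* = 1.955800, ρ_SOR = 0.955800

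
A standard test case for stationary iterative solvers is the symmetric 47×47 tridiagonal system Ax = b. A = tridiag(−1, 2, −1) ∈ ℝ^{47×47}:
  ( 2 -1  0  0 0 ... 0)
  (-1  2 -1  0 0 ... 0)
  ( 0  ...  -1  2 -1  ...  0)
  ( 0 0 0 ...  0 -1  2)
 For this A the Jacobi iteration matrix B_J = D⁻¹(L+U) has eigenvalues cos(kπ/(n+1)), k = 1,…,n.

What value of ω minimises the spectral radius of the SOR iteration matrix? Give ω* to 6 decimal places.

[ρ_J] n=47: ρ(B_J) = cos(π/(n+1)) = cos(π/48) = 0.997859.
√(1−ρ_J²) simplifies to sin(π/48) = 0.0654031.
ω* = 2 / (1 + 0.0654031) = 2 / 1.0654031 ≈ 1.877224.
[ρ_SOR] ω* − 1 = 0.877224.

ω* = 1.877224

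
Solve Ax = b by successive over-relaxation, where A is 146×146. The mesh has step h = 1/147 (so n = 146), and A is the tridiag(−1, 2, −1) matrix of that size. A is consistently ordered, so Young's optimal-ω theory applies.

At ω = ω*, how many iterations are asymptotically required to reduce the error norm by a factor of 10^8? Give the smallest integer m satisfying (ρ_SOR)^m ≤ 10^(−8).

n=146: λ(B_J) = 1 − λ(A)/2 = cos(kπ/147); k=1 gives ρ_J = 0.9997716.
root = sin(π/147) = 0.0213698  (since 1−cos² = sin²).
Young: ω* = 2/(1+√(1−ρ_J²)) = 2/(1+0.0213698) = 2/1.0213698 = 1.9581546.
ρ_SOR = ω* − 1 = 1.9581546 − 1 = 0.9581546.
m ≥ 8·ln10 / (−ln 0.9581546) = 430.933; smallest integer m = 431.

m = 431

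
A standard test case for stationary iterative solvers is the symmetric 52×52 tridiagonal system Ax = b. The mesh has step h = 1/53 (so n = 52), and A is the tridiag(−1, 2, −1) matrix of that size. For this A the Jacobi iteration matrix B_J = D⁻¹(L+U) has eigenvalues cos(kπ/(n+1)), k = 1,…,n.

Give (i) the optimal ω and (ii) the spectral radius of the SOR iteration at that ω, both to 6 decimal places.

ω* = 1.888145, ρ_SOR = 0.888145

B_J for the 52×52 system has eigenvalues cos(kπ/53); ρ_J = cos(π/53) = 0.998244.
√(1−ρ_J²) = |sin(π/53)| = 0.0592406
ω* = 2 / (1 + 0.0592406) = 2 / 1.0592406 ≈ 1.888145.
At ω = 1.888145 every |λ(B_ω)| = ω−1, so ρ_SOR = 0.888145.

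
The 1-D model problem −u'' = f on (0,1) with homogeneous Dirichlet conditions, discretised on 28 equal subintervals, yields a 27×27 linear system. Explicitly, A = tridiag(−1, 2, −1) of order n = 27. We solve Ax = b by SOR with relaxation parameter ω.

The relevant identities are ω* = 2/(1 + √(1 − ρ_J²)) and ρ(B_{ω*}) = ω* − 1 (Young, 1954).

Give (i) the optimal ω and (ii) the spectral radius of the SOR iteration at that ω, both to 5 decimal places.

½·tridiag(1,0,1) at n=27: λ_k = cos(kπ/28); max |λ| at k=1 ⇒ ρ_J = cos(π/28) ≈ 0.99371.
root = sin(π/28) = 0.111964  (since 1−cos² = sin²).
Then 2/(1+√(1−ρ_J²)) = 2/(1+0.111964); ω* = 2/1.111964 = 1.79862.
Hence ρ(B_{ω*}) = 1.79862 − 1 = 0.79862.

ω* = 1.79862, ρ_SOR = 0.79862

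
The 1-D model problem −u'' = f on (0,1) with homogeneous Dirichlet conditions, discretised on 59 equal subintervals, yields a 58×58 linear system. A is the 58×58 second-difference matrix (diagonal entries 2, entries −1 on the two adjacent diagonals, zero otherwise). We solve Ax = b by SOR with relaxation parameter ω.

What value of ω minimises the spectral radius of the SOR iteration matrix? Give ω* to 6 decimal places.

½·tridiag(1,0,1) at n=58: λ_k = cos(kπ/59); max |λ| at k=1 ⇒ ρ_J = cos(π/59) ≈ 0.998583.
√(1 − cos²(π/59)) = sin(π/59) ≈ 0.0532222.
ω* = 2/(1 + 0.0532222) = 2/1.0532222 = 1.898935.
ρ_SOR = ω* − 1 = 1.898935 − 1 = 0.898935.

ω* = 1.898935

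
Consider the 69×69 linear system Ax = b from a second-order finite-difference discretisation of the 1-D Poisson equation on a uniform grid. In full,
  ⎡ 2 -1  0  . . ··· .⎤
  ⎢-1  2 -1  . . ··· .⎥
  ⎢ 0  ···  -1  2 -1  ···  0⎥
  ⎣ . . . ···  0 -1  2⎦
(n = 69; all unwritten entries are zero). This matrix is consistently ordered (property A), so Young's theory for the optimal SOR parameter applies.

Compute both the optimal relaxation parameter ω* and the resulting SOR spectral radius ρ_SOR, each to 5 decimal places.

ω* = 1.91412, ρ_SOR = 0.91412

n=69: λ(B_J) = 1 − λ(A)/2 = cos(kπ/70); k=1 gives ρ_J = 0.99899.
√(1 − cos²(π/70)) = sin(π/70) ≈ 0.044865.
So ω* = 2/1.044865 = 1.91412 (Young).
At ω = 1.91412 every |λ(B_ω)| = ω−1, so ρ_SOR = 0.91412.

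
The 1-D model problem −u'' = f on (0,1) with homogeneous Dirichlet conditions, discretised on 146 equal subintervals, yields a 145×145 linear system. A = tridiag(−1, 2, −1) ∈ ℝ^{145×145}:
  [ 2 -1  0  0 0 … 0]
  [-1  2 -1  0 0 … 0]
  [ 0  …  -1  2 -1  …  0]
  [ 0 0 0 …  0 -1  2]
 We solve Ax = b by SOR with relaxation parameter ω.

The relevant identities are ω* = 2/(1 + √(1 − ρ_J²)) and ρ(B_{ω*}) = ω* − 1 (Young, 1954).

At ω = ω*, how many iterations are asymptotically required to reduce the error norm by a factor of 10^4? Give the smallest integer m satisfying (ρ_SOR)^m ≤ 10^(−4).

n=145: λ(B_J) = 1 − λ(A)/2 = cos(kπ/146); k=1 gives ρ_J = 0.9997685.
√(1−ρ_J²) = |sin(π/146)| = 0.0215161
Young: ω* = 2/(1+√(1−ρ_J²)) = 2/(1+0.0215161) = 2/1.0215161 = 1.9578742.
Hence ρ(B_{ω*}) = 1.9578742 − 1 = 0.9578742.
4·ln10 = 9.21034; −ln(0.9578742) = 0.0430388; m = ⌈9.21034/0.0430388⌉ = ⌈214.001⌉ = 215.

m = 215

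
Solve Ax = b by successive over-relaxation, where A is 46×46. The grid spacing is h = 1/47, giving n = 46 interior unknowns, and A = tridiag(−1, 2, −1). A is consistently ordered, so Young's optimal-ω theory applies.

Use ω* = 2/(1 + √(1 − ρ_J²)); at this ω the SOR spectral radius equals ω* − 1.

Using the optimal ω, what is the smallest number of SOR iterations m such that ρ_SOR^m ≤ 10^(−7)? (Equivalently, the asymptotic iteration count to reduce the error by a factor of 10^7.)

B_J for the 46×46 system has eigenvalues cos(kπ/47); ρ_J = cos(π/47) = 0.9977669.
root = sin(π/47) = 0.0667926  (since 1−cos² = sin²).
Young: ω* = 2/(1+√(1−ρ_J²)) = 2/(1+0.0667926) = 2/1.0667926 = 1.8747787.
ρ(B_{ω*}) = ω*−1 = 0.8747787
ρ_SOR^m ≤ 10^(−7) ⇔ m ≥ 7·ln10/(−ln 0.8747787) = 16.1181/0.133784 = 120.479; m = ⌈120.479⌉ = 121.

m = 121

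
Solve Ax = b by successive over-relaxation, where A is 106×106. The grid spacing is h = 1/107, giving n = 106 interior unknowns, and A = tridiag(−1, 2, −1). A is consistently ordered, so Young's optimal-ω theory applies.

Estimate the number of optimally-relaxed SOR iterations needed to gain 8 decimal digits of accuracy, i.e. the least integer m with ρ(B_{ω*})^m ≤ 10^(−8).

n=106: λ(B_J) = 1 − λ(A)/2 = cos(kπ/107); k=1 gives ρ_J = 0.9995690.
√(1−ρ_J²) = |sin(π/107)| = 0.0293565
[ω*] 2 ÷ (1 + 0.0293565) = 2 ÷ 1.0293565 = 1.9429615.
ρ_SOR = ω* − 1 = 1.9429615 − 1 = 0.9429615.
For 8 digits: m = 8·ln10 / (−ln 0.9429615) = 18.4207/0.0587298 = 313.652; round up → m = 314.

m = 314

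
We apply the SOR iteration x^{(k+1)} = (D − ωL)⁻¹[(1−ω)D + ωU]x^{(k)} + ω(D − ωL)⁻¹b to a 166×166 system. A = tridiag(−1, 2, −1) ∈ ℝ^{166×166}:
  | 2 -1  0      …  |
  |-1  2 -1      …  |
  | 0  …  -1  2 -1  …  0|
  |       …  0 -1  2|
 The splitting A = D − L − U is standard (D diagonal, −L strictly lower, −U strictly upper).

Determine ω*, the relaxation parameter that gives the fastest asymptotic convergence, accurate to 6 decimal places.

ω* = 1.963073

n=166: λ(B_J) = 1 − λ(A)/2 = cos(kπ/167); k=1 gives ρ_J = 0.999823.
root = sin(π/167) = 0.0188108  (since 1−cos² = sin²).
ω* = 2 / (1 + 0.0188108) = 2 / 1.0188108 ≈ 1.963073.
At ω = 1.963073 every |λ(B_ω)| = ω−1, so ρ_SOR = 0.963073.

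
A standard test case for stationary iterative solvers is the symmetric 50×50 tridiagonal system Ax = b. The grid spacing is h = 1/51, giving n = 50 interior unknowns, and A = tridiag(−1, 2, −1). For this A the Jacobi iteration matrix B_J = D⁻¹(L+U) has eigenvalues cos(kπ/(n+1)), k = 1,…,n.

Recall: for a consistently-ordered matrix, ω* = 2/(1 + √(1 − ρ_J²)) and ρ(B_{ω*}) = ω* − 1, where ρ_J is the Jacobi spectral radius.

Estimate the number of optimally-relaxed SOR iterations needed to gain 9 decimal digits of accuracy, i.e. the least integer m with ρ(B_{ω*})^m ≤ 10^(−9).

½·tridiag(1,0,1) at n=50: λ_k = cos(kπ/51); max |λ| at k=1 ⇒ ρ_J = cos(π/51) ≈ 0.9981033.
root = sin(π/51) = 0.0615609  (since 1−cos² = sin²).
ω* = 2 / (1 + 0.0615609) = 2 / 1.0615609 ≈ 1.8840181.
ρ_SOR = ω* − 1 ≈ 0.8840181.
m ≥ 9·ln10 / (−ln 0.8840181) = 168.102; smallest integer m = 169.

m = 169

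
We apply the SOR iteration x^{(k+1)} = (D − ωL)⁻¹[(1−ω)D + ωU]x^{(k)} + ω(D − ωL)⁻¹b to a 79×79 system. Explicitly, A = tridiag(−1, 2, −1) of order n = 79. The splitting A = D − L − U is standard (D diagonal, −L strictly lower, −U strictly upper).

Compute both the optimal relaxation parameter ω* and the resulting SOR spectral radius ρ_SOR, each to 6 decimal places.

B_J for the 79×79 system has eigenvalues cos(kπ/80); ρ_J = cos(π/80) = 0.999229.
√(1−ρ_J²) = |sin(π/80)| = 0.0392598
ω* = 2/(1 + 0.0392598) = 2/1.0392598 = 1.924447.
At ω = 1.924447 every |λ(B_ω)| = ω−1, so ρ_SOR = 0.924447.

ω* = 1.924447, ρ_SOR = 0.924447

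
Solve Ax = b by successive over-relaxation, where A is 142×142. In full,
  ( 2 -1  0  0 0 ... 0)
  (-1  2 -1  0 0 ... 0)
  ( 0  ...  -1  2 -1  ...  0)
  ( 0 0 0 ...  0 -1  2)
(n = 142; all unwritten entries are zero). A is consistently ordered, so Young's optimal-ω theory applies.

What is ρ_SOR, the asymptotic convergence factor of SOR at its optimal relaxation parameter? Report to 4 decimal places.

n=142: λ(B_J) = 1 − λ(A)/2 = cos(kπ/143); k=1 gives ρ_J = 0.9998.
1 − cos²(π/143) = sin²(π/143) ⇒ √(1−ρ_J²) = sin(π/143) = 0.02197.
Then 2/(1+√(1−ρ_J²)) = 2/(1+0.02197); ω* = 2/1.02197 = 1.9570.
ρ_SOR = ω* − 1 ≈ 0.9570.

ρ_SOR = 0.9570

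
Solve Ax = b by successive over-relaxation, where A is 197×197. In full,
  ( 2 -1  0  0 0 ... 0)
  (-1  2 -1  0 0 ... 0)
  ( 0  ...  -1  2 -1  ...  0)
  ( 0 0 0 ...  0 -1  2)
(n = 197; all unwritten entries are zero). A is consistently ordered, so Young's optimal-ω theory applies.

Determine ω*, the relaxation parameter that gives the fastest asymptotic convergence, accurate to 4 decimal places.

spectrum of D⁻¹(L+U) = {cos(kπ/198) : 1≤k≤197}; ρ_J = cos(π/198) = 0.9999.
√(1−ρ_J²) simplifies to sin(π/198) = 0.01587.
Then 2/(1+√(1−ρ_J²)) = 2/(1+0.01587); ω* = 2/1.01587 = 1.9688.
ρ_SOR = ω* − 1 = 1.9688 − 1 = 0.9688.

ω* = 1.9688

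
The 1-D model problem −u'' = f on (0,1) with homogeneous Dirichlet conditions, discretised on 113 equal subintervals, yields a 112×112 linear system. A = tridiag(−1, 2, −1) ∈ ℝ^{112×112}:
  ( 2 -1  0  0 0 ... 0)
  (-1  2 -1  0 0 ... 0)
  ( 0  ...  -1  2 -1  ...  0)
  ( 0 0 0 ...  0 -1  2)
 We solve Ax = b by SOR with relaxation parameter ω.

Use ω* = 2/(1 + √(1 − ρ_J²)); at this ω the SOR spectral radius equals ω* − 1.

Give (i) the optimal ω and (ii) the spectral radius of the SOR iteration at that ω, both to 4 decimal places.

ω* = 1.9459, ρ_SOR = 0.9459

With n=112, ρ(Jacobi) = cos(π/113) = 0.9996.
√(1 − cos²(π/113)) = sin(π/113) ≈ 0.02780.
Young: ω* = 2/(1+√(1−ρ_J²)) = 2/(1+0.02780) = 2/1.02780 = 1.9459.
ρ_SOR = ω* − 1 = 1.9459 − 1 = 0.9459.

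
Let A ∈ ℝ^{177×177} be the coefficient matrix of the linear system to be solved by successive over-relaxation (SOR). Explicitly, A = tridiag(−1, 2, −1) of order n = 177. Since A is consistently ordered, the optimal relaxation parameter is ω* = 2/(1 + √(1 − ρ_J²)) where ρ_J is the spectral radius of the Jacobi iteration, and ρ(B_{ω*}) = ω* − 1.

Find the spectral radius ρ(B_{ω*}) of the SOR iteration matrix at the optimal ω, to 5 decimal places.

ρ_SOR = 0.96532

With n=177, ρ(Jacobi) = cos(π/178) = 0.99984.
root = sin(π/178) = 0.017648  (since 1−cos² = sin²).
ω* = 2/(1 + 0.017648) = 2/1.017648 = 1.96532.
Hence ρ(B_{ω*}) = 1.96532 − 1 = 0.96532.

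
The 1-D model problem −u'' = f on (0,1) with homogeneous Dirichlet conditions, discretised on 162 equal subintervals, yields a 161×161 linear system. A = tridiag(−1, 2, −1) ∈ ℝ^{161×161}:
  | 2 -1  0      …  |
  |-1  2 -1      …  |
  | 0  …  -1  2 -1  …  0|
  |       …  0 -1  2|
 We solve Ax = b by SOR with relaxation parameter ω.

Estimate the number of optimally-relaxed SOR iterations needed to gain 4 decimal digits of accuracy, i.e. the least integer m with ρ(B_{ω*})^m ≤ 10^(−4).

With n=161, ρ(Jacobi) = cos(π/162) = 0.9998120.
√(1 − cos²(π/162)) = sin(π/162) ≈ 0.0193913.
Then 2/(1+√(1−ρ_J²)) = 2/(1+0.0193913); ω* = 2/1.0193913 = 1.9619551.
and ρ(B_{ω*}) = 1.9619551 − 1 = 0.9619551.
ρ_SOR^m ≤ 10^(−4) ⇔ m ≥ 4·ln10/(−ln 0.9619551) = 9.21034/0.0387875 = 237.456; m = ⌈237.456⌉ = 238.

m = 238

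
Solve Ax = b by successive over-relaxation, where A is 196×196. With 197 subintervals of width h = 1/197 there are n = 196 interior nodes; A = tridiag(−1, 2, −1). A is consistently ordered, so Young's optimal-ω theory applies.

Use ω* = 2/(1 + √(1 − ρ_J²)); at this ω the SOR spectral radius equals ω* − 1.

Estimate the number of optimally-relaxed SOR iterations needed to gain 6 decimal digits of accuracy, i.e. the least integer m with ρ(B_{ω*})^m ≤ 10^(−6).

n=196: λ(B_J) = 1 − λ(A)/2 = cos(kπ/197); k=1 gives ρ_J = 0.9998728.
1 − cos²(π/197) = sin²(π/197) ⇒ √(1−ρ_J²) = sin(π/197) = 0.0159465.
[ω*] 2 ÷ (1 + 0.0159465) = 2 ÷ 1.0159465 = 1.9686076.
Hence ρ(B_{ω*}) = 1.9686076 − 1 = 0.9686076.
Need (0.9686076)^m ≤ 10^(−6): m ≥ 6·ln10/|ln 0.9686076| = 13.8155/0.0318957 = 433.146 ⇒ m = 434.

m = 434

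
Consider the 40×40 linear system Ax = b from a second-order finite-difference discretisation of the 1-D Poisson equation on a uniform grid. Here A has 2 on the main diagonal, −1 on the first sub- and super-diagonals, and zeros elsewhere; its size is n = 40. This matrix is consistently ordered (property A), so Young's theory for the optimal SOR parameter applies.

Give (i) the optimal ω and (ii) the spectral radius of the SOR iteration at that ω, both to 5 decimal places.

ω* = 1.85779, ρ_SOR = 0.85779

[ρ_J] n=40: ρ(B_J) = cos(π/(n+1)) = cos(π/41) = 0.99707.
1 − cos²(π/41) = sin²(π/41) ⇒ √(1−ρ_J²) = sin(π/41) = 0.076549.
Then 2/(1+√(1−ρ_J²)) = 2/(1+0.076549); ω* = 2/1.076549 = 1.85779.
ρ(B_{ω*}) = ω*−1 = 0.85779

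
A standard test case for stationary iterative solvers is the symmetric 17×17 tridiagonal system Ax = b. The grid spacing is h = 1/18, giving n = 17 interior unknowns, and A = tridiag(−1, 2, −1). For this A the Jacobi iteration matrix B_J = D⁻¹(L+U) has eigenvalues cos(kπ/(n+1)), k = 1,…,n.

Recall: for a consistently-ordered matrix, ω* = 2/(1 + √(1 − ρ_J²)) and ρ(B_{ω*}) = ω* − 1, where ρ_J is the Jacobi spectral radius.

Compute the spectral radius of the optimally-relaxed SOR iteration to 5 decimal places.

B_J for the 17×17 system has eigenvalues cos(kπ/18); ρ_J = cos(π/18) = 0.98481.
√(1−ρ_J²) simplifies to sin(π/18) = 0.173648.
Then 2/(1+√(1−ρ_J²)) = 2/(1+0.173648); ω* = 2/1.173648 = 1.70409.
ρ_SOR = ω* − 1 ≈ 0.70409.

ρ_SOR = 0.70409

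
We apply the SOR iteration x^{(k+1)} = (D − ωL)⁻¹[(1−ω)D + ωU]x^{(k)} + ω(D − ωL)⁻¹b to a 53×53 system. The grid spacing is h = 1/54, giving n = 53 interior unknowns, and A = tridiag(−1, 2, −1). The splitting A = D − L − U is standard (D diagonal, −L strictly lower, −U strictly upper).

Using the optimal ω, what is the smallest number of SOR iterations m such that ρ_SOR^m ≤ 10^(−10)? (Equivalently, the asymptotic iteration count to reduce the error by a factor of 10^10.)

m = 198

n=53: λ(B_J) = 1 − λ(A)/2 = cos(kπ/54); k=1 gives ρ_J = 0.9983082.
1 − cos²(π/54) = sin²(π/54) ⇒ √(1−ρ_J²) = sin(π/54) = 0.0581448.
ω* = 2 / (1 + 0.0581448) = 2 / 1.0581448 ≈ 1.8901005.
At ω = 1.8901005 every |λ(B_ω)| = ω−1, so ρ_SOR = 0.8901005.
10·ln10 = 23.0259; −ln(0.8901005) = 0.116421; m = ⌈23.0259/0.116421⌉ = ⌈197.781⌉ = 198.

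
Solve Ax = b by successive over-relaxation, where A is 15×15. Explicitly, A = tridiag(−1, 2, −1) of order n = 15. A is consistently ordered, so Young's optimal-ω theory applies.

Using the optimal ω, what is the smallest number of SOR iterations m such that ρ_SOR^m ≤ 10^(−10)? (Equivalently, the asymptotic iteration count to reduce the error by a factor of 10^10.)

m = 59

B_J for the 15×15 system has eigenvalues cos(kπ/16); ρ_J = cos(π/16) = 0.9807853.
√(1 − cos²(π/16)) = sin(π/16) ≈ 0.1950903.
ω* = 2/(1+0.1950903) = 1.6735137
ρ_SOR = ω* − 1 = 1.6735137 − 1 = 0.6735137.
ρ_SOR^m ≤ 10^(−10) ⇔ m ≥ 10·ln10/(−ln 0.6735137) = 23.0259/0.395247 = 58.257; m = ⌈58.257⌉ = 59.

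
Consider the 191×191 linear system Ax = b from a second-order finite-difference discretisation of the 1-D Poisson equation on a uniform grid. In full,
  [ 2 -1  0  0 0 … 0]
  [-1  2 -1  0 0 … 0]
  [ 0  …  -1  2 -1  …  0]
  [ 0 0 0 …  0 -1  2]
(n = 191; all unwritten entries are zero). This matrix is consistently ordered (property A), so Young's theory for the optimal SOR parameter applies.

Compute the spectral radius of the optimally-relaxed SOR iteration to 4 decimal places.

With n=191, ρ(Jacobi) = cos(π/192) = 0.9999.
√(1 − cos²(π/192)) = sin(π/192) ≈ 0.01636.
[ω*] 2 ÷ (1 + 0.01636) = 2 ÷ 1.01636 = 1.9678.
ρ(B_{ω*}) = ω*−1 = 0.9678

ρ_SOR = 0.9678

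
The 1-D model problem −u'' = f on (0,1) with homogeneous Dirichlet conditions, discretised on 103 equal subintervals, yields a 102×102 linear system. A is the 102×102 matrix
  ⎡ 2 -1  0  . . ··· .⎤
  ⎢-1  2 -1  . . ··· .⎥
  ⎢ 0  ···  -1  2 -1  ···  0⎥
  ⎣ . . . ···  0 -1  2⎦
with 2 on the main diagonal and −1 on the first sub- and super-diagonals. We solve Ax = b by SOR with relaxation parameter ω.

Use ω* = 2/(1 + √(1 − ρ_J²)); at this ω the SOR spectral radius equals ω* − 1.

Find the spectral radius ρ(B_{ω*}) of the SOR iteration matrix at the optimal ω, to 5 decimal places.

ρ_SOR = 0.94081

B_J for the 102×102 system has eigenvalues cos(kπ/103); ρ_J = cos(π/103) = 0.99953.
√(1−ρ_J²) simplifies to sin(π/103) = 0.030496.
[ω*] 2 ÷ (1 + 0.030496) = 2 ÷ 1.030496 = 1.94081.
At ω = 1.94081 every |λ(B_ω)| = ω−1, so ρ_SOR = 0.94081.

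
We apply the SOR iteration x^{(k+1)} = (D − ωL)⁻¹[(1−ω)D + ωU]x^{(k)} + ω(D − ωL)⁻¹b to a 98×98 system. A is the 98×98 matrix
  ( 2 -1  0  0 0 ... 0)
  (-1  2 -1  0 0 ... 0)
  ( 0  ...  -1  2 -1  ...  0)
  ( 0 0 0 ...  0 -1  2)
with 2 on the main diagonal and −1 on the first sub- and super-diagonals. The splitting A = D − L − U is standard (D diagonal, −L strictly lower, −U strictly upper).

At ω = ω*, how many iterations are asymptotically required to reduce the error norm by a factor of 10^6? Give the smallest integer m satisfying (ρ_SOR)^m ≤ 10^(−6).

m = 218

ρ_J = max_k |cos(kπ/99)| = cos(π/99) = 0.9994965
root = sin(π/99) = 0.0317279  (since 1−cos² = sin²).
ω* = 2 / (1 + 0.0317279) = 2 / 1.0317279 ≈ 1.9384956.
ρ_SOR = ω* − 1 ≈ 0.9384956.
m ≥ 6·ln10 / (−ln 0.9384956) = 217.645; smallest integer m = 218.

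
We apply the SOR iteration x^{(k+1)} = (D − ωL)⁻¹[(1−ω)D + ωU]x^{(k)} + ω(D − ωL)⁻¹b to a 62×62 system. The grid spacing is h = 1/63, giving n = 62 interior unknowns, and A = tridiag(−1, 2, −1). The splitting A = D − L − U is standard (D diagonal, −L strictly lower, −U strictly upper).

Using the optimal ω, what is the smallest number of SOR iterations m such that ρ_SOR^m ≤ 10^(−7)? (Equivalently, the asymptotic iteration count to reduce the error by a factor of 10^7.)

n=62: λ(B_J) = 1 − λ(A)/2 = cos(kπ/63); k=1 gives ρ_J = 0.9987569.
√(1−ρ_J²) simplifies to sin(π/63) = 0.0498459.
ω* = 2/(1+0.0498459) = 1.9050415
Hence ρ(B_{ω*}) = 1.9050415 − 1 = 0.9050415.
7·ln10 = 16.1181; −ln(0.9050415) = 0.0997745; m = ⌈16.1181/0.0997745⌉ = ⌈161.545⌉ = 162.

m = 162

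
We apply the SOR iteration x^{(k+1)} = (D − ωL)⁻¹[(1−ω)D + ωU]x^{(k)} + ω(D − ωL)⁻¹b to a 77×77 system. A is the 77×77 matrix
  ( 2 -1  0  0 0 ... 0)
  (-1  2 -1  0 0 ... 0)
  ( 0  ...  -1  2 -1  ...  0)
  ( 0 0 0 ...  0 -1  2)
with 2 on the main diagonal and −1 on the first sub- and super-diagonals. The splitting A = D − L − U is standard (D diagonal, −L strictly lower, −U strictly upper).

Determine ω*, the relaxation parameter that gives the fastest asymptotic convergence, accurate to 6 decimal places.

spectrum of D⁻¹(L+U) = {cos(kπ/78) : 1≤k≤77}; ρ_J = cos(π/78) = 0.999189.
root = sin(π/78) = 0.0402659  (since 1−cos² = sin²).
Young: ω* = 2/(1+√(1−ρ_J²)) = 2/(1+0.0402659) = 2/1.0402659 = 1.922585.
ρ_SOR = ω* − 1 ≈ 0.922585.

ω* = 1.922585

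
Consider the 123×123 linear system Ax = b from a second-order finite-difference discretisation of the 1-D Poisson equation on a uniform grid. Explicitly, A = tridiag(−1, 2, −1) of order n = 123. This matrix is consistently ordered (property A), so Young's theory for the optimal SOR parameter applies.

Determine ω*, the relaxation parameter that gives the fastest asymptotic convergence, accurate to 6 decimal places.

ω* = 1.950586

With n=123, ρ(Jacobi) = cos(π/124) = 0.999679.
√(1 − cos²(π/124)) = sin(π/124) ≈ 0.0253327.
ω* = 2/(1+0.0253327) = 1.950586
ρ_SOR = ω* − 1 ≈ 0.950586.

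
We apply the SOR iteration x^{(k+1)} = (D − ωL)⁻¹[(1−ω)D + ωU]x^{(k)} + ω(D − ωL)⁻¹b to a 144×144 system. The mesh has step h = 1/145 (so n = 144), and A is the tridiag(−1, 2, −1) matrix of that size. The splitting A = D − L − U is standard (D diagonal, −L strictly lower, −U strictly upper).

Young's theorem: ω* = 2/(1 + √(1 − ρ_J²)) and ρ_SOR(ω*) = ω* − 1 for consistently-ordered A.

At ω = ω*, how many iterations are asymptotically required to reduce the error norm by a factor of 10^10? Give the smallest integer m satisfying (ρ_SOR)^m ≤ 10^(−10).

n=144: λ(B_J) = 1 − λ(A)/2 = cos(kπ/145); k=1 gives ρ_J = 0.9997653.
1 − cos²(π/145) = sin²(π/145) ⇒ √(1−ρ_J²) = sin(π/145) = 0.0216645.
Then 2/(1+√(1−ρ_J²)) = 2/(1+0.0216645); ω* = 2/1.0216645 = 1.9575898.
and ρ(B_{ω*}) = 1.9575898 − 1 = 0.9575898.
m ≥ 10·ln10 / (−ln 0.9575898) = 531.337; smallest integer m = 532.

m = 532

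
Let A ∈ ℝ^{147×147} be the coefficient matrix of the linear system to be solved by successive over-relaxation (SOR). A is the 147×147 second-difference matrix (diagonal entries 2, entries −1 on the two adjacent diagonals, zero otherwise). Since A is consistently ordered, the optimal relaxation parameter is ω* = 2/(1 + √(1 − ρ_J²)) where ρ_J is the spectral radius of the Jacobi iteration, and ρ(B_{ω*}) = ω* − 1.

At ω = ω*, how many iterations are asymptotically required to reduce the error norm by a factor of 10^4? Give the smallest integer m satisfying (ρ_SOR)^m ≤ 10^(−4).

m = 217

spectrum of D⁻¹(L+U) = {cos(kπ/148) : 1≤k≤147}; ρ_J = cos(π/148) = 0.9997747.
1 − cos²(π/148) = sin²(π/148) ⇒ √(1−ρ_J²) = sin(π/148) = 0.0212254.
ω* = 2/(1+0.0212254) = 1.9584315
[ρ_SOR] ω* − 1 = 0.9584315.
(0.9584315)^m ≤ 10^{−4}  ⇒  m·ln(0.9584315) ≤ −4·ln10  ⇒  m ≥ 216.932  ⇒  m = 217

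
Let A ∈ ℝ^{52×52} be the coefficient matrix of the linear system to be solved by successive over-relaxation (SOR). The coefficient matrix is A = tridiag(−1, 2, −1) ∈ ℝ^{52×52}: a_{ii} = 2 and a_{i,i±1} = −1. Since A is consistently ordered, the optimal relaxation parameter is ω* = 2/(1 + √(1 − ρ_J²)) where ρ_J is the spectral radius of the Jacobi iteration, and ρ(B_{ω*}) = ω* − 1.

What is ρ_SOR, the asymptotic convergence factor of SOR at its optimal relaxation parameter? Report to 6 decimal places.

n=52: λ(B_J) = 1 − λ(A)/2 = cos(kπ/53); k=1 gives ρ_J = 0.998244.
√(1 − cos²(π/53)) = sin(π/53) ≈ 0.0592406.
ω* = 2/(1+0.0592406) = 1.888145
and ρ(B_{ω*}) = 1.888145 − 1 = 0.888145.

ρ_SOR = 0.888145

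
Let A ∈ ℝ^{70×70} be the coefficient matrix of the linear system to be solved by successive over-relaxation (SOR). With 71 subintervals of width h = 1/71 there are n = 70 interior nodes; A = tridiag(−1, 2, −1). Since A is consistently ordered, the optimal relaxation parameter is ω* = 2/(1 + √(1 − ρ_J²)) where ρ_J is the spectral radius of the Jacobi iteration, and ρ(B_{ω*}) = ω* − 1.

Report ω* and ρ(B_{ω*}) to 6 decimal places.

spectrum of D⁻¹(L+U) = {cos(kπ/71) : 1≤k≤70}; ρ_J = cos(π/71) = 0.999021.
√(1 − cos²(π/71)) = sin(π/71) ≈ 0.0442333.
[ω*] 2 ÷ (1 + 0.0442333) = 2 ÷ 1.0442333 = 1.915281.
ρ(B_{ω*}) = ω*−1 = 0.915281

ω* = 1.915281, ρ_SOR = 0.915281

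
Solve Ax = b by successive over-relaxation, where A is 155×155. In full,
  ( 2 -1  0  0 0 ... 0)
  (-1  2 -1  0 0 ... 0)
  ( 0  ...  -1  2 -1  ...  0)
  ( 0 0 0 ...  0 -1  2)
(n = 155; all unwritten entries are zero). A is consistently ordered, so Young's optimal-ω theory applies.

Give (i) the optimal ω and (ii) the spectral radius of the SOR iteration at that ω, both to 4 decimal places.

ω* = 1.9605, ρ_SOR = 0.9605

[ρ_J] n=155: ρ(B_J) = cos(π/(n+1)) = cos(π/156) = 0.9998.
√(1−ρ_J²) simplifies to sin(π/156) = 0.02014.
ω* = 2/(1+0.02014) = 1.9605
ρ_SOR = ω* − 1 ≈ 0.9605.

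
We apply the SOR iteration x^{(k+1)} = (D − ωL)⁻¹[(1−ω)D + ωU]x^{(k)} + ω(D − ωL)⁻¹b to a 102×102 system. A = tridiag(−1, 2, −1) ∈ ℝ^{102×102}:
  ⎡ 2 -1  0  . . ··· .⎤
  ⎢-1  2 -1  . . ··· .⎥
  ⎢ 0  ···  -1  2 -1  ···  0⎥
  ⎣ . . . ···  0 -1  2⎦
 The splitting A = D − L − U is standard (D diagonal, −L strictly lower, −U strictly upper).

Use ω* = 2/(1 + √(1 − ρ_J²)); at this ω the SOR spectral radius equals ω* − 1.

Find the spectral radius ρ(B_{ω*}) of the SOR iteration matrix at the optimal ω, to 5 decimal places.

[ρ_J] n=102: ρ(B_J) = cos(π/(n+1)) = cos(π/103) = 0.99953.
1 − cos²(π/103) = sin²(π/103) ⇒ √(1−ρ_J²) = sin(π/103) = 0.030496.
[ω*] 2 ÷ (1 + 0.030496) = 2 ÷ 1.030496 = 1.94081.
At ω = 1.94081 every |λ(B_ω)| = ω−1, so ρ_SOR = 0.94081.

ρ_SOR = 0.94081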